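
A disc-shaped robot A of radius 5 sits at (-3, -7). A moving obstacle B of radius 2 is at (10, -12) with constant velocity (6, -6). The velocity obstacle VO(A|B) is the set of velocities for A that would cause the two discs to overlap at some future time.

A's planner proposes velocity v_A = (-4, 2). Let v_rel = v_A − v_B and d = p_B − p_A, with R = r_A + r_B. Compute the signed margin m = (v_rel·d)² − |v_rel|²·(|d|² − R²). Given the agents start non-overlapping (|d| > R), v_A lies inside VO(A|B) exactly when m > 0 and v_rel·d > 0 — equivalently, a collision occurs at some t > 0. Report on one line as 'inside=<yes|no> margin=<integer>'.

d = (13, -5),  |d|² = 194;  R = 5+2 = 7,  c = 194−7² = 145
v_rel = (-10, 8),  |v_rel|² = 164;  v_rel·d = (-10)·(13) + (8)·(-5) = -170
164·t² + 340·t + 145 = 0  ⇒  m = (-170)² − 164·145 = 5120
m = 5120 > 0,  v_rel·d = -170 < 0  ⇒  outside

inside=no margin=5120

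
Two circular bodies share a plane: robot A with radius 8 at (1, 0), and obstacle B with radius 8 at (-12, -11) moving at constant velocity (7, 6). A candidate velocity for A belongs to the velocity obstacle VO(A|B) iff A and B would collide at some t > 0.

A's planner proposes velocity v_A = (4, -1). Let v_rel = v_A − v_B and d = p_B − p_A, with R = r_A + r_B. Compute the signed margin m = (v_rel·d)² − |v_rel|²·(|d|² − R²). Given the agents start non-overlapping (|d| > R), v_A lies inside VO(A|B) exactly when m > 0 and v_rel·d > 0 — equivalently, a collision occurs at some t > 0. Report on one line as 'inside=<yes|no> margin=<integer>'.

d = (-13, -11),  |d|² = 290;  R = 8+8 = 16,  c = 290−16² = 34
v_rel = (-3, -7),  |v_rel|² = 58;  v_rel·d = (-3)·(-13) + (-7)·(-11) = 116
58·t² − 232·t + 34 = 0  ⇒  m = 116² − 58·34 = 11484
m = 11484 > 0,  v_rel·d = 116 > 0  ⇒  inside

inside=yes margin=11484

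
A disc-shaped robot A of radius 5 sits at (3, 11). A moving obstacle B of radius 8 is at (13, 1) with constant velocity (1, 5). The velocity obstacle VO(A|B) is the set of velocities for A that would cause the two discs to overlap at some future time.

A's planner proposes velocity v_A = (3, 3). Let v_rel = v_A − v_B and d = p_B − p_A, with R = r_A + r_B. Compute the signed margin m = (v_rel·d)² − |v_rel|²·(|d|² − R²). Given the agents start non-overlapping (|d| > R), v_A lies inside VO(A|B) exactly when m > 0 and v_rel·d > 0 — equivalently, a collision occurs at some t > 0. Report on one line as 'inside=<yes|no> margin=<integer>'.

d = (10, -10),  |d|² = 200;  R = 5+8 = 13,  c = 200−13² = 31
v_rel = (2, -2),  |v_rel|² = 8;  v_rel·d = (2)·(10) + (-2)·(-10) = 40
8·t² − 80·t + 31 = 0  ⇒  m = 40² − 8·31 = 1352
m = 1352 > 0,  v_rel·d = 40 > 0  ⇒  inside

inside=yes margin=1352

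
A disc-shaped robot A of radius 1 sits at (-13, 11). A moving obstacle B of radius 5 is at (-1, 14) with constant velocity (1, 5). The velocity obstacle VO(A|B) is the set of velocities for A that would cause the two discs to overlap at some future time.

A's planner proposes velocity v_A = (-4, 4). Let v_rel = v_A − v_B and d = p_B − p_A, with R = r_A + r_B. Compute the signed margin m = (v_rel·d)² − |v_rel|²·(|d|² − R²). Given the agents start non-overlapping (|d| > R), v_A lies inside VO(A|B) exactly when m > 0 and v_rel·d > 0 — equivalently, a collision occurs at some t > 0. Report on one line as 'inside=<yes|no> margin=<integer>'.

d = (12, 3),  |d|² = 153;  R = 1+5 = 6,  c = 153−6² = 117
v_rel = (-5, -1),  |v_rel|² = 26;  v_rel·d = (-5)·(12) + (-1)·(3) = -63
26·t² + 126·t + 117 = 0  ⇒  m = (-63)² − 26·117 = 927
m = 927 > 0,  v_rel·d = -63 < 0  ⇒  outside

inside=no margin=927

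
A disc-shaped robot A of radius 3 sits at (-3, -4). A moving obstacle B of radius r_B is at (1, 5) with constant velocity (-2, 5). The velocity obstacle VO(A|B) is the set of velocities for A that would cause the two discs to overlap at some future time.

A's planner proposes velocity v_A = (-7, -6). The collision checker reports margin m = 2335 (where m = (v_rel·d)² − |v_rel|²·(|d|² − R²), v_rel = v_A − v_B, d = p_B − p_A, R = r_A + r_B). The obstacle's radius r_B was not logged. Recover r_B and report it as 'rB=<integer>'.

m = 2335
d = (4, 9);  v_rel = (-5, -11),  |v_rel|² = 146
v_rel×d = (-5)·(9) − (-11)·(4) = -1
since m = R²·146 − (-1)²:  R² = (1 + 2335) / 146 = 16
R = √16 = 4  ⇒  r_B = 4 − 3 = 1

rB=1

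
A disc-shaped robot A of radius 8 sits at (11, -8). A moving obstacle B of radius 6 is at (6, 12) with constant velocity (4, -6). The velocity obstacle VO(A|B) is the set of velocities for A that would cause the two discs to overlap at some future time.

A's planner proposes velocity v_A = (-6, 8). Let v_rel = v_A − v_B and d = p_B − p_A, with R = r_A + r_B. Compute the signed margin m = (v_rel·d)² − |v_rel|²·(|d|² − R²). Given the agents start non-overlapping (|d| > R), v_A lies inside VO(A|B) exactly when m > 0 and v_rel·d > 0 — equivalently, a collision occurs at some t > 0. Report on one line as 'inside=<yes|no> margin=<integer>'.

d = (-5, 20),  |d|² = 425;  R = 8+6 = 14,  c = 425−14² = 229
v_rel = (-10, 14),  |v_rel|² = 296;  v_rel·d = (-10)·(-5) + (14)·(20) = 330
296·t² − 660·t + 229 = 0  ⇒  m = 330² − 296·229 = 41116
m = 41116 > 0,  v_rel·d = 330 > 0  ⇒  inside

inside=yes margin=41116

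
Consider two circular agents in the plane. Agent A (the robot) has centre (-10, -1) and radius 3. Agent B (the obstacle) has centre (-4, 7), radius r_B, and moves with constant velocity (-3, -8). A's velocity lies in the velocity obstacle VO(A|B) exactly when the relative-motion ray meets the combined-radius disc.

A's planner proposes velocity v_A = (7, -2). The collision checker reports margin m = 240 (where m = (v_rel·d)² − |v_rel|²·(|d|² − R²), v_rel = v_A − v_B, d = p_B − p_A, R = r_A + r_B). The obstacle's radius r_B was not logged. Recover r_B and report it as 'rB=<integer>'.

m = 240
d = (6, 8);  v_rel = (10, 6),  |v_rel|² = 136
v_rel×d = (10)·(8) − (6)·(6) = 44
since m = R²·136 − 44²:  R² = (1936 + 240) / 136 = 16
R = √16 = 4  ⇒  r_B = 4 − 3 = 1

rB=1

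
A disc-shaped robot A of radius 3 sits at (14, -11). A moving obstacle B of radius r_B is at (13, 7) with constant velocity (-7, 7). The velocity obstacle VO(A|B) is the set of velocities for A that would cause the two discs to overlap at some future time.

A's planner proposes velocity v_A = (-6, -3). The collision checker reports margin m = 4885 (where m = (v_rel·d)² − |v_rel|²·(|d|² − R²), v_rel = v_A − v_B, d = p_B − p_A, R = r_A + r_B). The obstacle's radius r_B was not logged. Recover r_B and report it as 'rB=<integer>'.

m = 4885
d = (-1, 18);  v_rel = (1, -10),  |v_rel|² = 101
v_rel×d = (1)·(18) − (-10)·(-1) = 8
since m = R²·101 − 8²:  R² = (64 + 4885) / 101 = 49
R = √49 = 7  ⇒  r_B = 7 − 3 = 4

rB=4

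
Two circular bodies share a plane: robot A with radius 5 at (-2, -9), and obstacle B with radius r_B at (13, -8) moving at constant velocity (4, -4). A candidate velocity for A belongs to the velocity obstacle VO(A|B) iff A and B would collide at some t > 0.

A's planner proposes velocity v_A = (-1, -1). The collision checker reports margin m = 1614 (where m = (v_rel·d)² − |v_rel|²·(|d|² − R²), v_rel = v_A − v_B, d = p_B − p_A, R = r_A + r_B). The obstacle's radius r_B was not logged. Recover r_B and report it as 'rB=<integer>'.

m = 1614
d = (15, 1);  v_rel = (-5, 3),  |v_rel|² = 34
v_rel×d = (-5)·(1) − (3)·(15) = -50
since m = R²·34 − (-50)²:  R² = (2500 + 1614) / 34 = 121
R = √121 = 11  ⇒  r_B = 11 − 5 = 6

rB=6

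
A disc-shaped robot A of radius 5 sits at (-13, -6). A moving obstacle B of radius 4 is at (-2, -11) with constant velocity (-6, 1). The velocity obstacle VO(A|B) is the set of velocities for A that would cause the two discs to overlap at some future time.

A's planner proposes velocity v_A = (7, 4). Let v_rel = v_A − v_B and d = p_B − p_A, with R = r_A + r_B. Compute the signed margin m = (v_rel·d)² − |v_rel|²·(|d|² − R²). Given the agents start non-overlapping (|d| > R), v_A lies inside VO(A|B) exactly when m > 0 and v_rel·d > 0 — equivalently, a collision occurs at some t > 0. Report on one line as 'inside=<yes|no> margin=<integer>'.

d = (11, -5),  |d|² = 146;  R = 5+4 = 9,  c = 146−9² = 65
v_rel = (13, 3),  |v_rel|² = 178;  v_rel·d = (13)·(11) + (3)·(-5) = 128
178·t² − 256·t + 65 = 0  ⇒  m = 128² − 178·65 = 4814
m = 4814 > 0,  v_rel·d = 128 > 0  ⇒  inside

inside=yes margin=4814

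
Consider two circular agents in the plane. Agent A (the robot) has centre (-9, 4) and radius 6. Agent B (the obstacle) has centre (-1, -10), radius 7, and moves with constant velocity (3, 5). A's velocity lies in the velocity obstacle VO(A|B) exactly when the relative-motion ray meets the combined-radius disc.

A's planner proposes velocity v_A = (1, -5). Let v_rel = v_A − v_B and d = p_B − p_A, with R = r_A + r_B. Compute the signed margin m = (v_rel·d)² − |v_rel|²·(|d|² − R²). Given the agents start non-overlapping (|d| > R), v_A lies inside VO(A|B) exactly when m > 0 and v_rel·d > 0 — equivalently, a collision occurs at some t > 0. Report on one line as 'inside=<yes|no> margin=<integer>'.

d = (8, -14),  |d|² = 260;  R = 6+7 = 13,  c = 260−13² = 91
v_rel = (-2, -10),  |v_rel|² = 104;  v_rel·d = (-2)·(8) + (-10)·(-14) = 124
104·t² − 248·t + 91 = 0  ⇒  m = 124² − 104·91 = 5912
m = 5912 > 0,  v_rel·d = 124 > 0  ⇒  inside

inside=yes margin=5912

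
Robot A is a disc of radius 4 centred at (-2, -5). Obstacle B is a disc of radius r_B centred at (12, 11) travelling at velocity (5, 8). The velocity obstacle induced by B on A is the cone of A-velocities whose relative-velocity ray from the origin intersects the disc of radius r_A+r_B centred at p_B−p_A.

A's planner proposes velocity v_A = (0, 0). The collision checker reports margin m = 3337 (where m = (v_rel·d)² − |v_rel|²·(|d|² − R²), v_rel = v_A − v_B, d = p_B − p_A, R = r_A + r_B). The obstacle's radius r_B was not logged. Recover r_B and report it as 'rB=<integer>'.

m = 3337
d = (14, 16);  v_rel = (-5, -8),  |v_rel|² = 89
v_rel×d = (-5)·(16) − (-8)·(14) = 32
since m = R²·89 − 32²:  R² = (1024 + 3337) / 89 = 49
R = √49 = 7  ⇒  r_B = 7 − 4 = 3

rB=3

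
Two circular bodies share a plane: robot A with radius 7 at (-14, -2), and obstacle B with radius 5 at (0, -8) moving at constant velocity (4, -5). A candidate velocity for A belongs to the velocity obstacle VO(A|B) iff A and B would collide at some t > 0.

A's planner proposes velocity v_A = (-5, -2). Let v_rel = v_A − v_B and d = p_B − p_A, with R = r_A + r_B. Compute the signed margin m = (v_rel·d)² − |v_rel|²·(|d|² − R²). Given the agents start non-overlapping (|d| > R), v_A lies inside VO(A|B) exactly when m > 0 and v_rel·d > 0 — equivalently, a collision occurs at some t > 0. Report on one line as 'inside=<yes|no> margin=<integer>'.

d = (14, -6),  |d|² = 232;  R = 7+5 = 12,  c = 232−12² = 88
v_rel = (-9, 3),  |v_rel|² = 90;  v_rel·d = (-9)·(14) + (3)·(-6) = -144
90·t² + 288·t + 88 = 0  ⇒  m = (-144)² − 90·88 = 12816
m = 12816 > 0,  v_rel·d = -144 < 0  ⇒  outside

inside=no margin=12816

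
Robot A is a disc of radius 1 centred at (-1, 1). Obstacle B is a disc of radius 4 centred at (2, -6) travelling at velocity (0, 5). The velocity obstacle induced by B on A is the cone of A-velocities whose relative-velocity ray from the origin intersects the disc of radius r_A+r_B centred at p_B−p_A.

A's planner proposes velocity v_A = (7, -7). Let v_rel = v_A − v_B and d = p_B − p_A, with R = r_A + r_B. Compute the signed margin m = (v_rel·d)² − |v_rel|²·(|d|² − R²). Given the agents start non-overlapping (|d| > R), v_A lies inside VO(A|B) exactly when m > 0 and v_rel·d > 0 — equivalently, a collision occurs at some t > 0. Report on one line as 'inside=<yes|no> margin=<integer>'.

d = (3, -7),  |d|² = 58;  R = 1+4 = 5,  c = 58−5² = 33
v_rel = (7, -12),  |v_rel|² = 193;  v_rel·d = (7)·(3) + (-12)·(-7) = 105
193·t² − 210·t + 33 = 0  ⇒  m = 105² − 193·33 = 4656
m = 4656 > 0,  v_rel·d = 105 > 0  ⇒  inside

inside=yes margin=4656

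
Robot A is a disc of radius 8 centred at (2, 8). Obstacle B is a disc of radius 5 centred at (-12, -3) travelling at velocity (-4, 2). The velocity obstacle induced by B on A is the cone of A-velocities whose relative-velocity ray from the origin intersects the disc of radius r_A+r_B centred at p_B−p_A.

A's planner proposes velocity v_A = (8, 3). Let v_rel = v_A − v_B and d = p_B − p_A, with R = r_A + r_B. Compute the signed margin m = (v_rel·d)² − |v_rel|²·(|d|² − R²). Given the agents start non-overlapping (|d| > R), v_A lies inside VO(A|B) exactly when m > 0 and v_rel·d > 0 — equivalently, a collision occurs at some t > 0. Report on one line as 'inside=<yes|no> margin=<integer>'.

d = (-14, -11),  |d|² = 317;  R = 8+5 = 13,  c = 317−13² = 148
v_rel = (12, 1),  |v_rel|² = 145;  v_rel·d = (12)·(-14) + (1)·(-11) = -179
145·t² + 358·t + 148 = 0  ⇒  m = (-179)² − 145·148 = 10581
m = 10581 > 0,  v_rel·d = -179 < 0  ⇒  outside

inside=no margin=10581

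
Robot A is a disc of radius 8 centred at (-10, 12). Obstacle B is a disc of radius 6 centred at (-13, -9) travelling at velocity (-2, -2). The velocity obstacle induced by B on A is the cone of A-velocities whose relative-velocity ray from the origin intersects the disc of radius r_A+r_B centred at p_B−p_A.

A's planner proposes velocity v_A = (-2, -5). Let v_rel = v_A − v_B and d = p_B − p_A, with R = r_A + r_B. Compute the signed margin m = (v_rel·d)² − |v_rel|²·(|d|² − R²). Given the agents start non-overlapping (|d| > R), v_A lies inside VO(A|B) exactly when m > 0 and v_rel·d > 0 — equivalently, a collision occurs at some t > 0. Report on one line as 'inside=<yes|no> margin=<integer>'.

d = (-3, -21),  |d|² = 450;  R = 8+6 = 14,  c = 450−14² = 254
v_rel = (0, -3),  |v_rel|² = 9;  v_rel·d = (0)·(-3) + (-3)·(-21) = 63
9·t² − 126·t + 254 = 0  ⇒  m = 63² − 9·254 = 1683
m = 1683 > 0,  v_rel·d = 63 > 0  ⇒  inside

inside=yes margin=1683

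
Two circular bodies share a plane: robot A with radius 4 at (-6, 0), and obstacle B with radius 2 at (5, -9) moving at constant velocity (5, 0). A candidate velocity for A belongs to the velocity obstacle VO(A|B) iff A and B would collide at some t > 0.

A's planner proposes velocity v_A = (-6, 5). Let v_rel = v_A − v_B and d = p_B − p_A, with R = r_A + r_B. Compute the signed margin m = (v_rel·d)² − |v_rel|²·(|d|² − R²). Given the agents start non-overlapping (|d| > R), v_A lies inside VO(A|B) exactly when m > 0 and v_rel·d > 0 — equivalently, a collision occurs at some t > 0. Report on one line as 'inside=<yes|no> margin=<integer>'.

d = (11, -9),  |d|² = 202;  R = 4+2 = 6,  c = 202−6² = 166
v_rel = (-11, 5),  |v_rel|² = 146;  v_rel·d = (-11)·(11) + (5)·(-9) = -166
146·t² + 332·t + 166 = 0  ⇒  m = (-166)² − 146·166 = 3320
m = 3320 > 0,  v_rel·d = -166 < 0  ⇒  outside

inside=no margin=3320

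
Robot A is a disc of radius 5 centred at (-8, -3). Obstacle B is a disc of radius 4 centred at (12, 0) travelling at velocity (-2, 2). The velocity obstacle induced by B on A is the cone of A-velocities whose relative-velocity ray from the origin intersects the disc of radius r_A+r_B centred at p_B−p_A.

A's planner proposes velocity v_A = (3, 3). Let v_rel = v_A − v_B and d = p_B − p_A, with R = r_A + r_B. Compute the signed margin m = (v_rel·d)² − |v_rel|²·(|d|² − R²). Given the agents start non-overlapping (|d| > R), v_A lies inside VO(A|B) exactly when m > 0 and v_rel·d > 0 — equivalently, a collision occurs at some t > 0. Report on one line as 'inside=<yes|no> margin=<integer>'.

d = (20, 3),  |d|² = 409;  R = 5+4 = 9,  c = 409−9² = 328
v_rel = (5, 1),  |v_rel|² = 26;  v_rel·d = (5)·(20) + (1)·(3) = 103
26·t² − 206·t + 328 = 0  ⇒  m = 103² − 26·328 = 2081
m = 2081 > 0,  v_rel·d = 103 > 0  ⇒  inside

inside=yes margin=2081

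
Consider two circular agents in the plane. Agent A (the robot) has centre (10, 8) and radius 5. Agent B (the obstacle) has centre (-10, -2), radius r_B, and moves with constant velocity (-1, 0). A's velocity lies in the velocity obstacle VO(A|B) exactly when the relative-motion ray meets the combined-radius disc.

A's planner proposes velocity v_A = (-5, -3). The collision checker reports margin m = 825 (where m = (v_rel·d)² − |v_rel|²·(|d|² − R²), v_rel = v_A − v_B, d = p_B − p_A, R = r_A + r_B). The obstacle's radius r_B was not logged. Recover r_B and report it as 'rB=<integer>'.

m = 825
d = (-20, -10);  v_rel = (-4, -3),  |v_rel|² = 25
v_rel×d = (-4)·(-10) − (-3)·(-20) = -20
since m = R²·25 − (-20)²:  R² = (400 + 825) / 25 = 49
R = √49 = 7  ⇒  r_B = 7 − 5 = 2

rB=2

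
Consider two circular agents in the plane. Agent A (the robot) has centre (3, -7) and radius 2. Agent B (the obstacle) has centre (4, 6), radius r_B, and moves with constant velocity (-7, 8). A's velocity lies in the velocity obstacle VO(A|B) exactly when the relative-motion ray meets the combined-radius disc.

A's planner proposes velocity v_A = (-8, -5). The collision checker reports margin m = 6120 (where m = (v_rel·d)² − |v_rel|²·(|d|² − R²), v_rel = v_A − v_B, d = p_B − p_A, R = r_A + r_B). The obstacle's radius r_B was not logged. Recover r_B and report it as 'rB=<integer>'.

m = 6120
d = (1, 13);  v_rel = (-1, -13),  |v_rel|² = 170
v_rel×d = (-1)·(13) − (-13)·(1) = 0
since m = R²·170 − 0²:  R² = (0 + 6120) / 170 = 36
R = √36 = 6  ⇒  r_B = 6 − 2 = 4

rB=4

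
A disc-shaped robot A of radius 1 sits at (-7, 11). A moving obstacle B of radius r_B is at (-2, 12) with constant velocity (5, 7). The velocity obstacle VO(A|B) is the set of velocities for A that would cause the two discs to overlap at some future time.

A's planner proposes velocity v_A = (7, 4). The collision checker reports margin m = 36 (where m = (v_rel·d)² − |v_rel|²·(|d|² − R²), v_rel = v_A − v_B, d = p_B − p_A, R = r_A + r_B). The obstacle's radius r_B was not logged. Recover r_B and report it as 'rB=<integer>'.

m = 36
d = (5, 1);  v_rel = (2, -3),  |v_rel|² = 13
v_rel×d = (2)·(1) − (-3)·(5) = 17
since m = R²·13 − 17²:  R² = (289 + 36) / 13 = 25
R = √25 = 5  ⇒  r_B = 5 − 1 = 4

rB=4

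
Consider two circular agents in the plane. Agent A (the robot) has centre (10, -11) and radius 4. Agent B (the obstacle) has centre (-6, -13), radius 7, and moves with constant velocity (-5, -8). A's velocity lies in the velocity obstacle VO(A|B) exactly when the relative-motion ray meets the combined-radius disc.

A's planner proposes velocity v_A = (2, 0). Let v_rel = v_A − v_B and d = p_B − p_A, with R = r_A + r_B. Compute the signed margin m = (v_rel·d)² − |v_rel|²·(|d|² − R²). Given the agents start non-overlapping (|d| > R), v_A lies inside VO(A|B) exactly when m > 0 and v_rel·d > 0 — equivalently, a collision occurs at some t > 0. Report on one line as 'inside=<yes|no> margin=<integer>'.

d = (-16, -2),  |d|² = 260;  R = 4+7 = 11,  c = 260−11² = 139
v_rel = (7, 8),  |v_rel|² = 113;  v_rel·d = (7)·(-16) + (8)·(-2) = -128
113·t² + 256·t + 139 = 0  ⇒  m = (-128)² − 113·139 = 677
m = 677 > 0,  v_rel·d = -128 < 0  ⇒  outside

inside=no margin=677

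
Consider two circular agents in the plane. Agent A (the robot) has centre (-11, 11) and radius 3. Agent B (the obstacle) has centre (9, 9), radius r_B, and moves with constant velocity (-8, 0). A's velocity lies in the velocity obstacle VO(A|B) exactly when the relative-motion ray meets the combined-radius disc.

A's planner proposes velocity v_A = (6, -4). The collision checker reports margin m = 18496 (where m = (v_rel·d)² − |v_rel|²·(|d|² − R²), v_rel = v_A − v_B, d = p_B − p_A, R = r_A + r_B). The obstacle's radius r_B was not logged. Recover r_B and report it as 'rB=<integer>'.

m = 18496
d = (20, -2);  v_rel = (14, -4),  |v_rel|² = 212
v_rel×d = (14)·(-2) − (-4)·(20) = 52
since m = R²·212 − 52²:  R² = (2704 + 18496) / 212 = 100
R = √100 = 10  ⇒  r_B = 10 − 3 = 7

rB=7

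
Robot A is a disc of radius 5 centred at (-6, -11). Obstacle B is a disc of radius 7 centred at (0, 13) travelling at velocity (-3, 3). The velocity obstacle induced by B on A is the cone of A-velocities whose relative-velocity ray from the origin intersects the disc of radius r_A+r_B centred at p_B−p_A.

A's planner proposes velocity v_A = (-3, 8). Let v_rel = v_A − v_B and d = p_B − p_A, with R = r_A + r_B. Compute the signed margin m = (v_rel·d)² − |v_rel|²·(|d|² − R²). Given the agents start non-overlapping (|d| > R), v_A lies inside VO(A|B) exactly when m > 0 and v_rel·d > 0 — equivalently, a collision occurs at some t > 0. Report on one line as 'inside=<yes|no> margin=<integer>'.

d = (6, 24),  |d|² = 612;  R = 5+7 = 12,  c = 612−12² = 468
v_rel = (0, 5),  |v_rel|² = 25;  v_rel·d = (0)·(6) + (5)·(24) = 120
25·t² − 240·t + 468 = 0  ⇒  m = 120² − 25·468 = 2700
m = 2700 > 0,  v_rel·d = 120 > 0  ⇒  inside

inside=yes margin=2700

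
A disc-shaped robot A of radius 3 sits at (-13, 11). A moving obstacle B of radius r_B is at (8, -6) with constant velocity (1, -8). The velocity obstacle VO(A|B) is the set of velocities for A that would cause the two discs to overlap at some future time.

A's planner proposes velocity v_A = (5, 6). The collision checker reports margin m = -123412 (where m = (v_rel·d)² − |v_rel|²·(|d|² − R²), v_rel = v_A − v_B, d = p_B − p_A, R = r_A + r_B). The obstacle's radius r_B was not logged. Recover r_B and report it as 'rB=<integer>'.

m = -123412
d = (21, -17);  v_rel = (4, 14),  |v_rel|² = 212
v_rel×d = (4)·(-17) − (14)·(21) = -362
since m = R²·212 − (-362)²:  R² = (131044 + -123412) / 212 = 36
R = √36 = 6  ⇒  r_B = 6 − 3 = 3

rB=3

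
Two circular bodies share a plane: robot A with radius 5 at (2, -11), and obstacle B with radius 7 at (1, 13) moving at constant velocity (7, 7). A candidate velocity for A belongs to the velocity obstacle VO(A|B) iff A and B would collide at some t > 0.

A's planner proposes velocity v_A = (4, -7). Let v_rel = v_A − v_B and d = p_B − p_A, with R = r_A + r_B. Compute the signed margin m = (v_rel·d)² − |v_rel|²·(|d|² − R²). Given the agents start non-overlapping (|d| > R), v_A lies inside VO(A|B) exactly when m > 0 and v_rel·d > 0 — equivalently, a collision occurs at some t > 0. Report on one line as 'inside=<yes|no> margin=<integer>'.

d = (-1, 24),  |d|² = 577;  R = 5+7 = 12,  c = 577−12² = 433
v_rel = (-3, -14),  |v_rel|² = 205;  v_rel·d = (-3)·(-1) + (-14)·(24) = -333
205·t² + 666·t + 433 = 0  ⇒  m = (-333)² − 205·433 = 22124
m = 22124 > 0,  v_rel·d = -333 < 0  ⇒  outside

inside=no margin=22124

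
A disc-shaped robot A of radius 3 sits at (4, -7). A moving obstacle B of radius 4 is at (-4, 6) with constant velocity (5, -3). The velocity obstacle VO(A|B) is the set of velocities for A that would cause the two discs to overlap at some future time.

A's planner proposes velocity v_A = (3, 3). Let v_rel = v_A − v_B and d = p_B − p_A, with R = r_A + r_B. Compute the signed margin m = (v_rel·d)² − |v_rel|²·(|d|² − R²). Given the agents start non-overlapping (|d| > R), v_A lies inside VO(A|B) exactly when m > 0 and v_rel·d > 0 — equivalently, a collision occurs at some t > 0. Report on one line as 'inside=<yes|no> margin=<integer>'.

d = (-8, 13),  |d|² = 233;  R = 3+4 = 7,  c = 233−7² = 184
v_rel = (-2, 6),  |v_rel|² = 40;  v_rel·d = (-2)·(-8) + (6)·(13) = 94
40·t² − 188·t + 184 = 0  ⇒  m = 94² − 40·184 = 1476
m = 1476 > 0,  v_rel·d = 94 > 0  ⇒  inside

inside=yes margin=1476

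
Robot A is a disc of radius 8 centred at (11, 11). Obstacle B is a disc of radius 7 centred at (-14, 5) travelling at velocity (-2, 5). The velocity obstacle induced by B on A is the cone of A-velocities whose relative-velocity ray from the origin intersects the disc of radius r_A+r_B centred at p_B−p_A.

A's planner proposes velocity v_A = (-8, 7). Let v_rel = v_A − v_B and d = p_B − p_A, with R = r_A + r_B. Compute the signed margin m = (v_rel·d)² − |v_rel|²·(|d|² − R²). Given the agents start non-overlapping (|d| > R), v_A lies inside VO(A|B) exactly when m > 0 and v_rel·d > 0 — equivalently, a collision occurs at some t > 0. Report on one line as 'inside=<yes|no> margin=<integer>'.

d = (-25, -6),  |d|² = 661;  R = 8+7 = 15,  c = 661−15² = 436
v_rel = (-6, 2),  |v_rel|² = 40;  v_rel·d = (-6)·(-25) + (2)·(-6) = 138
40·t² − 276·t + 436 = 0  ⇒  m = 138² − 40·436 = 1604
m = 1604 > 0,  v_rel·d = 138 > 0  ⇒  inside

inside=yes margin=1604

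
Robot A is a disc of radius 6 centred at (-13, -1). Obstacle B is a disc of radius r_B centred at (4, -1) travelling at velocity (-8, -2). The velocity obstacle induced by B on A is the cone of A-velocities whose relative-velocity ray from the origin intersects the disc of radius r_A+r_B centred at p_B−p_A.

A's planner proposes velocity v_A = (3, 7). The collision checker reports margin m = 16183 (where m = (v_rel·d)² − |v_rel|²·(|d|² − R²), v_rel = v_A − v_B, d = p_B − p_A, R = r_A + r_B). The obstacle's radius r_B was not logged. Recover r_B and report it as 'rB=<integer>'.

m = 16183
d = (17, 0);  v_rel = (11, 9),  |v_rel|² = 202
v_rel×d = (11)·(0) − (9)·(17) = -153
since m = R²·202 − (-153)²:  R² = (23409 + 16183) / 202 = 196
R = √196 = 14  ⇒  r_B = 14 − 6 = 8

rB=8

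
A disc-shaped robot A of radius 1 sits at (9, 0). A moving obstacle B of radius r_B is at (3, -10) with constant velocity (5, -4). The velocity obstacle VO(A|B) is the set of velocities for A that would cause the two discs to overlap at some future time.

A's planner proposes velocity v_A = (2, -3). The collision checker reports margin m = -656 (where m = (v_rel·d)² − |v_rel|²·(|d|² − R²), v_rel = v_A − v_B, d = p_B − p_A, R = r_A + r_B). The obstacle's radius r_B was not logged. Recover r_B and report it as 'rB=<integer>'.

m = -656
d = (-6, -10);  v_rel = (-3, 1),  |v_rel|² = 10
v_rel×d = (-3)·(-10) − (1)·(-6) = 36
since m = R²·10 − 36²:  R² = (1296 + -656) / 10 = 64
R = √64 = 8  ⇒  r_B = 8 − 1 = 7

rB=7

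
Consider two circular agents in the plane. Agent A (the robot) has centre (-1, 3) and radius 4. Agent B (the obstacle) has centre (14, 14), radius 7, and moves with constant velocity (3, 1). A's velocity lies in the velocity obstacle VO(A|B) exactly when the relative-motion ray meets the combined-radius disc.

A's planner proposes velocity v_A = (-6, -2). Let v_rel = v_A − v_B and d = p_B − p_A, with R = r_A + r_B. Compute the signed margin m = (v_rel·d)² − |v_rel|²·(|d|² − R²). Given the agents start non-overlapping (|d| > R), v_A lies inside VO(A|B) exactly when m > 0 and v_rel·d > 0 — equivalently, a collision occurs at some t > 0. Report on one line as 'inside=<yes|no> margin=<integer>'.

d = (15, 11),  |d|² = 346;  R = 4+7 = 11,  c = 346−11² = 225
v_rel = (-9, -3),  |v_rel|² = 90;  v_rel·d = (-9)·(15) + (-3)·(11) = -168
90·t² + 336·t + 225 = 0  ⇒  m = (-168)² − 90·225 = 7974
m = 7974 > 0,  v_rel·d = -168 < 0  ⇒  outside

inside=no margin=7974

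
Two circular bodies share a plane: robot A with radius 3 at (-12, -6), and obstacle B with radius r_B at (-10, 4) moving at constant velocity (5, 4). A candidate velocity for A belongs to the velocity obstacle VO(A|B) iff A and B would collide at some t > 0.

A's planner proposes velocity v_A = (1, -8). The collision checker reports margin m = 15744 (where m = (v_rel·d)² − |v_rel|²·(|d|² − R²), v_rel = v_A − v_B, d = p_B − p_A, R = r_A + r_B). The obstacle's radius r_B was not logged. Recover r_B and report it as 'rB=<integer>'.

m = 15744
d = (2, 10);  v_rel = (-4, -12),  |v_rel|² = 160
v_rel×d = (-4)·(10) − (-12)·(2) = -16
since m = R²·160 − (-16)²:  R² = (256 + 15744) / 160 = 100
R = √100 = 10  ⇒  r_B = 10 − 3 = 7

rB=7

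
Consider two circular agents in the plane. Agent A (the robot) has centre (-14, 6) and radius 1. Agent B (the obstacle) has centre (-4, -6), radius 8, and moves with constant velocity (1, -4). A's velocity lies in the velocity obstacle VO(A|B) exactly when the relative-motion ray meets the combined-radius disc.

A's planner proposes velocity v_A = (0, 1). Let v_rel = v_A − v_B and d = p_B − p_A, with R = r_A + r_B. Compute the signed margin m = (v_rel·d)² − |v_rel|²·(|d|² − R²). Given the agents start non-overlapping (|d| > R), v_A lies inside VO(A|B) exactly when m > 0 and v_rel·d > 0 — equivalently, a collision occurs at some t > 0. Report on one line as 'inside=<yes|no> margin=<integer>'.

d = (10, -12),  |d|² = 244;  R = 1+8 = 9,  c = 244−9² = 163
v_rel = (-1, 5),  |v_rel|² = 26;  v_rel·d = (-1)·(10) + (5)·(-12) = -70
26·t² + 140·t + 163 = 0  ⇒  m = (-70)² − 26·163 = 662
m = 662 > 0,  v_rel·d = -70 < 0  ⇒  outside

inside=no margin=662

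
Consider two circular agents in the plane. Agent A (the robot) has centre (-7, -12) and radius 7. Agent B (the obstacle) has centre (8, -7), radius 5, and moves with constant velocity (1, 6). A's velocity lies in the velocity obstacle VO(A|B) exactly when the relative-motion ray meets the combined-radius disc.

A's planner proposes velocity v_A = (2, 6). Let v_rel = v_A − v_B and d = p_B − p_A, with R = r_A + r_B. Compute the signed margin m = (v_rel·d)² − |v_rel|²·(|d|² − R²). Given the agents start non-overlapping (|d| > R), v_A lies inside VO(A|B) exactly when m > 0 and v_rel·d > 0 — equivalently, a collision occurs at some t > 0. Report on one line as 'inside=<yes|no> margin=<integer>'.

d = (15, 5),  |d|² = 250;  R = 7+5 = 12,  c = 250−12² = 106
v_rel = (1, 0),  |v_rel|² = 1;  v_rel·d = (1)·(15) + (0)·(5) = 15
1·t² − 30·t + 106 = 0  ⇒  m = 15² − 1·106 = 119
m = 119 > 0,  v_rel·d = 15 > 0  ⇒  inside

inside=yes margin=119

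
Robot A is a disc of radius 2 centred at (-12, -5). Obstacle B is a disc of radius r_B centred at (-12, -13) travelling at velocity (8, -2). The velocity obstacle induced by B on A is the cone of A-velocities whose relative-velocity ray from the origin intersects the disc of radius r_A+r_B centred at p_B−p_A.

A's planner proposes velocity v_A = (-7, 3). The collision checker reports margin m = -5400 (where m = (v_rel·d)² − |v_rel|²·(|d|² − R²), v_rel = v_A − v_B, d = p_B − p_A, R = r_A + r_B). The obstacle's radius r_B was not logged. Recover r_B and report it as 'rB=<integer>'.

m = -5400
d = (0, -8);  v_rel = (-15, 5),  |v_rel|² = 250
v_rel×d = (-15)·(-8) − (5)·(0) = 120
since m = R²·250 − 120²:  R² = (14400 + -5400) / 250 = 36
R = √36 = 6  ⇒  r_B = 6 − 2 = 4

rB=4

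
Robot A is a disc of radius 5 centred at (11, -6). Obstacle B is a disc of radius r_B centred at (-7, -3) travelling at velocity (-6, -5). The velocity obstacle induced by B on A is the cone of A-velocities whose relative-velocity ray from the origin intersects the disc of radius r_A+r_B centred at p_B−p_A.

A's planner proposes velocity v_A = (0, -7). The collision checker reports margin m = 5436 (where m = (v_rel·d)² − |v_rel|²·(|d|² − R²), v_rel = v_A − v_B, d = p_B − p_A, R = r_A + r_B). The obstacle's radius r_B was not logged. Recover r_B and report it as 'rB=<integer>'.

m = 5436
d = (-18, 3);  v_rel = (6, -2),  |v_rel|² = 40
v_rel×d = (6)·(3) − (-2)·(-18) = -18
since m = R²·40 − (-18)²:  R² = (324 + 5436) / 40 = 144
R = √144 = 12  ⇒  r_B = 12 − 5 = 7

rB=7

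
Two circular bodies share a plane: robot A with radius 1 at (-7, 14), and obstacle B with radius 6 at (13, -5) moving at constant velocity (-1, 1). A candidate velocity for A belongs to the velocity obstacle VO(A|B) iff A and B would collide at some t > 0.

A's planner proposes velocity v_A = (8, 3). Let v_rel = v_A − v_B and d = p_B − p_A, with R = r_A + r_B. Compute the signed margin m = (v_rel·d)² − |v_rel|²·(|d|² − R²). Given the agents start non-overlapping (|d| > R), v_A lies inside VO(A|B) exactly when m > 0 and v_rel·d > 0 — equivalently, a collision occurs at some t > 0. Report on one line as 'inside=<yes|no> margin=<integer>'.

d = (20, -19),  |d|² = 761;  R = 1+6 = 7,  c = 761−7² = 712
v_rel = (9, 2),  |v_rel|² = 85;  v_rel·d = (9)·(20) + (2)·(-19) = 142
85·t² − 284·t + 712 = 0  ⇒  m = 142² − 85·712 = -40356
m = -40356 < 0,  v_rel·d = 142 > 0  ⇒  outside

inside=no margin=-40356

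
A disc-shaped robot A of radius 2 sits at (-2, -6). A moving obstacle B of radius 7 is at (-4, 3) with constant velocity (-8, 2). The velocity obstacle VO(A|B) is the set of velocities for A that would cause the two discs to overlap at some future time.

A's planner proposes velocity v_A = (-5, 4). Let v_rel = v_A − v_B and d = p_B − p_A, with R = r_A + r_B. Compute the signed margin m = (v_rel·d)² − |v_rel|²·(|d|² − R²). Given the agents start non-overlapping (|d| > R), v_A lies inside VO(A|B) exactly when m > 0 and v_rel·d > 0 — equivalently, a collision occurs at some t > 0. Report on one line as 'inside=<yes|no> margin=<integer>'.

d = (-2, 9),  |d|² = 85;  R = 2+7 = 9,  c = 85−9² = 4
v_rel = (3, 2),  |v_rel|² = 13;  v_rel·d = (3)·(-2) + (2)·(9) = 12
13·t² − 24·t + 4 = 0  ⇒  m = 12² − 13·4 = 92
m = 92 > 0,  v_rel·d = 12 > 0  ⇒  inside

inside=yes margin=92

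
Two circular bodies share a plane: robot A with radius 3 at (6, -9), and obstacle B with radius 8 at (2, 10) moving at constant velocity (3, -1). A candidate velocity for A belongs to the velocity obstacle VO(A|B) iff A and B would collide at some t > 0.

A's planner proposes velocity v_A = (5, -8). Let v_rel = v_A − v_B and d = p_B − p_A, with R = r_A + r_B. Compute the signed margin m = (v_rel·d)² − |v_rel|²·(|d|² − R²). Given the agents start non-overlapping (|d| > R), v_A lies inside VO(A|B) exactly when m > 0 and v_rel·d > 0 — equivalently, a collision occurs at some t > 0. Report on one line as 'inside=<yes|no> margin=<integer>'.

d = (-4, 19),  |d|² = 377;  R = 3+8 = 11,  c = 377−11² = 256
v_rel = (2, -7),  |v_rel|² = 53;  v_rel·d = (2)·(-4) + (-7)·(19) = -141
53·t² + 282·t + 256 = 0  ⇒  m = (-141)² − 53·256 = 6313
m = 6313 > 0,  v_rel·d = -141 < 0  ⇒  outside

inside=no margin=6313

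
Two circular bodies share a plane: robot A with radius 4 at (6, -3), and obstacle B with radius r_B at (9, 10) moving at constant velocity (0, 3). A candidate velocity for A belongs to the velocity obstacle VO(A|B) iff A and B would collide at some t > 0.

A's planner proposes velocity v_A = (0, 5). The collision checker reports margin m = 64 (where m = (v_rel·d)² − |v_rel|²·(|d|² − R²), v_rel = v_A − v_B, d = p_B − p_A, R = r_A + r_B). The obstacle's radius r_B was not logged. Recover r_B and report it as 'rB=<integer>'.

m = 64
d = (3, 13);  v_rel = (0, 2),  |v_rel|² = 4
v_rel×d = (0)·(13) − (2)·(3) = -6
since m = R²·4 − (-6)²:  R² = (36 + 64) / 4 = 25
R = √25 = 5  ⇒  r_B = 5 − 4 = 1

rB=1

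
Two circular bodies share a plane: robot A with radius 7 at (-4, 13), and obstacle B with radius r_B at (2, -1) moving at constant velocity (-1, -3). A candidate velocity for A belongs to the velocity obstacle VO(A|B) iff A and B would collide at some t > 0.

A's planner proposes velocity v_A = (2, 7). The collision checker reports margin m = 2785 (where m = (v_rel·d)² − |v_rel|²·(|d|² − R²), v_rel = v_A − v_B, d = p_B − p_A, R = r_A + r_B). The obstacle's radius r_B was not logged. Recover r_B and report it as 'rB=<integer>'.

m = 2785
d = (6, -14);  v_rel = (3, 10),  |v_rel|² = 109
v_rel×d = (3)·(-14) − (10)·(6) = -102
since m = R²·109 − (-102)²:  R² = (10404 + 2785) / 109 = 121
R = √121 = 11  ⇒  r_B = 11 − 7 = 4

rB=4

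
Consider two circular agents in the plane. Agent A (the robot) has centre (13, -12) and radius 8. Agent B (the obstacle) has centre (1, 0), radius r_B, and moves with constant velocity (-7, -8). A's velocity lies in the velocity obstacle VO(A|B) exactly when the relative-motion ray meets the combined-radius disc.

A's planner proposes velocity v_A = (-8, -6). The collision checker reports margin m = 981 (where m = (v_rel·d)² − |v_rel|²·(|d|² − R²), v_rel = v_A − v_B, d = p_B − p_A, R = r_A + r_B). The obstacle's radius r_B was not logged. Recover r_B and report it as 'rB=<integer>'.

m = 981
d = (-12, 12);  v_rel = (-1, 2),  |v_rel|² = 5
v_rel×d = (-1)·(12) − (2)·(-12) = 12
since m = R²·5 − 12²:  R² = (144 + 981) / 5 = 225
R = √225 = 15  ⇒  r_B = 15 − 8 = 7

rB=7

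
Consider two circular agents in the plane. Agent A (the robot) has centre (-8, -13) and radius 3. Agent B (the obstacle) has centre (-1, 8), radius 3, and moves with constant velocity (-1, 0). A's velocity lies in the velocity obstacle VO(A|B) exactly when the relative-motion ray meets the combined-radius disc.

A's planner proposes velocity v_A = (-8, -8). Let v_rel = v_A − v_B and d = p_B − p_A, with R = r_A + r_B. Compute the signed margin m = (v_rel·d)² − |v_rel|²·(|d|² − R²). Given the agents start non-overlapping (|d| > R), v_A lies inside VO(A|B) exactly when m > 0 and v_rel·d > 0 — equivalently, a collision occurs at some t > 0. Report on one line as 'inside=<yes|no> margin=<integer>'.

d = (7, 21),  |d|² = 490;  R = 3+3 = 6,  c = 490−6² = 454
v_rel = (-7, -8),  |v_rel|² = 113;  v_rel·d = (-7)·(7) + (-8)·(21) = -217
113·t² + 434·t + 454 = 0  ⇒  m = (-217)² − 113·454 = -4213
m = -4213 < 0,  v_rel·d = -217 < 0  ⇒  outside

inside=no margin=-4213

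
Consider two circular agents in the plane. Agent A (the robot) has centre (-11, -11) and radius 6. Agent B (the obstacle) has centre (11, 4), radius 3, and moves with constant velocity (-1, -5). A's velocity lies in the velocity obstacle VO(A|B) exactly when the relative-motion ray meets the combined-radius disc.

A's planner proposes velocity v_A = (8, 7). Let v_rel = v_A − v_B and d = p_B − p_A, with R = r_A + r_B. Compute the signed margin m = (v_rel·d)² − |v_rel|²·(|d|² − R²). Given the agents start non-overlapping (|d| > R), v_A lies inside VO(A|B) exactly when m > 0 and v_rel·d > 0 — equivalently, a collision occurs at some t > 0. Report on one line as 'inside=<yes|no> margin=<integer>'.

d = (22, 15),  |d|² = 709;  R = 6+3 = 9,  c = 709−9² = 628
v_rel = (9, 12),  |v_rel|² = 225;  v_rel·d = (9)·(22) + (12)·(15) = 378
225·t² − 756·t + 628 = 0  ⇒  m = 378² − 225·628 = 1584
m = 1584 > 0,  v_rel·d = 378 > 0  ⇒  inside

inside=yes margin=1584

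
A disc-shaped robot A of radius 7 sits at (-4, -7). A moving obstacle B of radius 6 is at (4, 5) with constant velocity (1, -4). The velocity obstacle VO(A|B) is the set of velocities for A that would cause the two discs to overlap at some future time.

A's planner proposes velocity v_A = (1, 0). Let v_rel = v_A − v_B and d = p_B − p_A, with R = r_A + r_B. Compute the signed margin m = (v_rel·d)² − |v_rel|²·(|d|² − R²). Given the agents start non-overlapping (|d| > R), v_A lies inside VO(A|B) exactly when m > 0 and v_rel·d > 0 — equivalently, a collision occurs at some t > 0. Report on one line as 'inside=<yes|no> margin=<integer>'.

d = (8, 12),  |d|² = 208;  R = 7+6 = 13,  c = 208−13² = 39
v_rel = (0, 4),  |v_rel|² = 16;  v_rel·d = (0)·(8) + (4)·(12) = 48
16·t² − 96·t + 39 = 0  ⇒  m = 48² − 16·39 = 1680
m = 1680 > 0,  v_rel·d = 48 > 0  ⇒  inside

inside=yes margin=1680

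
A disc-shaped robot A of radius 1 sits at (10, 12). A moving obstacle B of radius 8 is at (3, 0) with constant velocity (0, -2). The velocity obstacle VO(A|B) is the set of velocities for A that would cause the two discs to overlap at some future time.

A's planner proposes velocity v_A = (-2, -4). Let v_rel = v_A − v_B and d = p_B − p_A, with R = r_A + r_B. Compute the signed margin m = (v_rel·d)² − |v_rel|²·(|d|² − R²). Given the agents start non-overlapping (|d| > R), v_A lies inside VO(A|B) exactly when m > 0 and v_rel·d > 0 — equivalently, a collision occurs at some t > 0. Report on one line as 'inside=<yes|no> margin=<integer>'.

d = (-7, -12),  |d|² = 193;  R = 1+8 = 9,  c = 193−9² = 112
v_rel = (-2, -2),  |v_rel|² = 8;  v_rel·d = (-2)·(-7) + (-2)·(-12) = 38
8·t² − 76·t + 112 = 0  ⇒  m = 38² − 8·112 = 548
m = 548 > 0,  v_rel·d = 38 > 0  ⇒  inside

inside=yes margin=548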